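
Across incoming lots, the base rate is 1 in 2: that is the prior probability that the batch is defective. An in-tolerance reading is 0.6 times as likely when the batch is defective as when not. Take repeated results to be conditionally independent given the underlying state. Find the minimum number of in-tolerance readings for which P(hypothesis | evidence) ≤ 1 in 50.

Prior odds = 0.5/0.5 = 1.
Likelihood ratio per in-tolerance reading = 0.6.
Target odds: 0.02 ÷ 0.98 = 1/49.
Require 0.6ⁿ ≤ 1/49 ÷ 1 = 1/49.
0.6⁷ = 2187/78125 is still above 1/49 but 0.6⁸ = 6561/390625 is at or below it, so n = 8.

8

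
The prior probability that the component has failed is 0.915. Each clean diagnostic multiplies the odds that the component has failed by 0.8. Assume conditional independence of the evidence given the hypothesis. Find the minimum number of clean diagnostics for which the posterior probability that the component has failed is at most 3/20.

19

Prior odds = 0.915/0.085 = 183/17.
Likelihood ratio per clean diagnostic = 0.8.
Target posterior odds = 0.15/0.85 = 3/17.
Require 0.8ⁿ ≤ 3/17 ÷ (183/17) = 1/61.
0.8¹⁸ ≈0.0180144 is still above 1/61 but 0.8¹⁹ ≈0.0144115 is at or below it, so n = 19.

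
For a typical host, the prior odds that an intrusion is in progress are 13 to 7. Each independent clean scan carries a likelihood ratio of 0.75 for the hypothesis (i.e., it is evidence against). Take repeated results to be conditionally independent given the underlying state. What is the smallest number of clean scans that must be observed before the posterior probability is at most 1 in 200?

21

Prior odds = 13/7.
Likelihood ratio per clean scan = 0.75.
Target odds: 0.005 ÷ 0.995 = 1/199.
Require 0.75ⁿ ≤ 1/199 ÷ (13/7) = 7/2587.
0.75²⁰ ≈0.00317121 is still above 7/2587 but 0.75²¹ ≈0.00237841 is at or below it, so n = 21.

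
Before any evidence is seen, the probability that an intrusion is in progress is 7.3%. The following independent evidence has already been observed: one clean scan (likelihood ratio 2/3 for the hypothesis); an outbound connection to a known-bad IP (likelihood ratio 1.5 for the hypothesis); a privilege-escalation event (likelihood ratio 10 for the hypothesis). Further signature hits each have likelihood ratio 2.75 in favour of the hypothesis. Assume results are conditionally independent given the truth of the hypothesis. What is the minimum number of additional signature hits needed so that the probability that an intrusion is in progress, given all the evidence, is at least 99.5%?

Prior odds = 0.073/0.927 = 73/927.
Combined Bayes factor of the evidence already in hand = (2/3) × 1.5 × 10 = 10.
Odds after that evidence = (73/927) × 10 = 730/927.
Target odds = 0.995/0.005 = 199.
Need 2.75ⁿ ≥ 199 ÷ (730/927) = 184473/730.
2.75⁵ = 161051/1024 falls short of 184473/730 but 2.75⁶ = 1771561/4096 reaches it, so n = 6.

6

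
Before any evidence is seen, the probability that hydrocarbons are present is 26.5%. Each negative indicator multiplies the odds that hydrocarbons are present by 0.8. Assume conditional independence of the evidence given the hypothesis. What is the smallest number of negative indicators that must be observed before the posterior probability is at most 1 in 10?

Prior odds = 0.265/0.735 = 53/147.
Likelihood ratio per negative indicator = 0.8.
Target odds: 0.1 ÷ 0.9 = 1/9.
Need (53/147) × 0.8ⁿ ≤ 1/9, i.e. 0.8ⁿ ≤ 49/159.
0.8⁵ = 0.32768 is still above 49/159 but 0.8⁶ = 4096/15625 is at or below it, so n = 6.

6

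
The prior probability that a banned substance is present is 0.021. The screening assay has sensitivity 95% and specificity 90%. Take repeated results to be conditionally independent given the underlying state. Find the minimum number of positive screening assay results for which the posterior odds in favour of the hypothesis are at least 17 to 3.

Prior odds: 0.021 ÷ 0.979 = 21/979.
False-positive rate = 1 − 0.9 = 0.1; likelihood ratio of a positive = 0.95/0.1 = 9.5.
Target odds = 17/3.
Require 9.5ⁿ ≥ 17/3 ÷ (21/979) = 16643/63.
9.5² = 90.25 falls short of 16643/63 but 9.5³ = 857.375 reaches it, so n = 3.

3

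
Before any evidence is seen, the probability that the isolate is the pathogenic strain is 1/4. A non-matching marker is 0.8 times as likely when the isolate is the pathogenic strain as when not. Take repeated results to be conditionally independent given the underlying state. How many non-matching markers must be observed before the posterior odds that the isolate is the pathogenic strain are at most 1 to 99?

16

Prior odds = 0.25/0.75 = 1/3.
Likelihood ratio per non-matching marker = 0.8.
Target odds = 1/99.
Need (1/3) × 0.8ⁿ ≤ 1/99, i.e. 0.8ⁿ ≤ 1/33.
0.8¹⁵ ≈0.0351844 is still above 1/33 but 0.8¹⁶ ≈0.0281475 is at or below it, so n = 16.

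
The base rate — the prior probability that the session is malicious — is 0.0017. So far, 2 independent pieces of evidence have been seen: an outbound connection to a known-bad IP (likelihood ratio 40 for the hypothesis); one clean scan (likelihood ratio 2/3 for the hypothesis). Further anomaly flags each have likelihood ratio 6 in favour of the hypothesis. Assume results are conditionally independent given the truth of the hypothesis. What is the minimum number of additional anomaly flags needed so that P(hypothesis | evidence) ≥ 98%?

4

Prior odds = 0.0017/0.9983 = 17/9983.
Combined Bayes factor of the evidence already in hand = 40 × (2/3) = 80/3.
Odds after that evidence = (17/9983) × 80/3 = 1360/29949.
Target odds = 0.98/0.02 = 49.
Need 6ⁿ ≥ 49 ÷ (1360/29949) = 1467501/1360.
6³ = 216 falls short of 1467501/1360 but 6⁴ = 1296 reaches it, so n = 4.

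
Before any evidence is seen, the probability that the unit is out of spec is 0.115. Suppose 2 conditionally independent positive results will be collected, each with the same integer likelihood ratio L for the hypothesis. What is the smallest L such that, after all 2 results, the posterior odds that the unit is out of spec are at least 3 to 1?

Prior odds = 0.115/0.885 = 23/177.
Target odds = 3.
Need L² ≥ 3 ÷ (23/177) = 531/23.
4² = 16 < 531/23 ≤ 25 = 5², so L = 5.

5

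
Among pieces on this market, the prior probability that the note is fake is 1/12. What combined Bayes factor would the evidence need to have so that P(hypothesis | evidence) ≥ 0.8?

Prior odds = (1/12)/(11/12) = 1/11.
Target odds = 0.8/0.2 = 4.
Required Bayes factor = 4 ÷ (1/11) = 44.

44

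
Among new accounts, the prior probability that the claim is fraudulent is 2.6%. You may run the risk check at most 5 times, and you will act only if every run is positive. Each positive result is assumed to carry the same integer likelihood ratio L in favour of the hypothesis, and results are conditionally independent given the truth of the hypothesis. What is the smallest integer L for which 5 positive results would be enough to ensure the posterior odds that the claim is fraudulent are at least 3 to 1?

3

Prior odds = 0.026/0.974 = 13/487.
Target odds = 3.
Need L⁵ ≥ 3 ÷ (13/487) = 1461/13.
2⁵ = 32 < 1461/13 ≤ 243 = 3⁵, so L = 3.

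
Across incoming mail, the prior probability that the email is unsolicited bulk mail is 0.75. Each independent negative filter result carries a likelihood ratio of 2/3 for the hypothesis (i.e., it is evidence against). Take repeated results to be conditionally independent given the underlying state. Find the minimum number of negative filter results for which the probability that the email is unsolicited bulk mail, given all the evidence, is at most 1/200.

Prior odds: 0.75 ÷ 0.25 = 3.
Likelihood ratio per negative filter result = 2/3.
Target odds: 0.005 ÷ 0.995 = 1/199.
Require (2/3)ⁿ ≤ 1/199 ÷ 3 = 1/597.
(2/3)¹⁵ = 32768/14348907 is still above 1/597 but (2/3)¹⁶ = 65536/43046721 is at or below it, so n = 16.

16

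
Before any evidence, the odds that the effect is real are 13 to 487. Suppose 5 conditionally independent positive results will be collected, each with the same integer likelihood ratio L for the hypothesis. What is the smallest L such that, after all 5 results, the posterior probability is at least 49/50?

5

Prior odds = 13/487.
Target odds = 0.98/0.02 = 49.
Need L⁵ ≥ 49 ÷ (13/487) = 23863/13.
4⁵ = 1024 < 23863/13 ≤ 3125 = 5⁵, so L = 5.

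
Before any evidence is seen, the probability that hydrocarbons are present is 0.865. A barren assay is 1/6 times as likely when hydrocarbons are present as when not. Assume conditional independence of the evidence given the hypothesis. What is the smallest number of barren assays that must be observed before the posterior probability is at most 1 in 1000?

5

Prior odds: 0.865 ÷ 0.135 = 173/27.
Likelihood ratio per barren assay = 1/6.
Target odds: 0.001 ÷ 0.999 = 1/999.
Need (173/27) × (1/6)ⁿ ≤ 1/999, i.e. (1/6)ⁿ ≤ 1/6401.
(1/6)⁴ = 1/1296 is still above 1/6401 but (1/6)⁵ = 1/7776 is at or below it, so n = 5.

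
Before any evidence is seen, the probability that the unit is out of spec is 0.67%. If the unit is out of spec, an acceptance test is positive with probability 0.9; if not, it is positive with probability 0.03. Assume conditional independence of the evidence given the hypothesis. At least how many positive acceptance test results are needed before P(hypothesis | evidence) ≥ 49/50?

3

Prior odds: 0.0067 ÷ 0.9933 = 67/9933.
Likelihood ratio of a positive = 0.9/0.03 = 30.
Target posterior odds = 0.98/0.02 = 49.
Require 30ⁿ ≥ 49 ÷ (67/9933) = 486717/67.
30² = 900 falls short of 486717/67 but 30³ = 27000 reaches it, so n = 3.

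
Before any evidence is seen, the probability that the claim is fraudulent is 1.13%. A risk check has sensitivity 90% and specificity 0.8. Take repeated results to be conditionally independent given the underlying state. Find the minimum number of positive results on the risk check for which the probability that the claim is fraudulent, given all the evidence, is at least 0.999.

8

Prior odds = 0.0113/0.9887 = 113/9887.
False-positive rate = 1 − 0.8 = 0.2; likelihood ratio of a positive = 0.9/0.2 = 4.5.
Target posterior odds = 0.999/0.001 = 999.
Require 4.5ⁿ ≥ 999 ÷ (113/9887) = 9877113/113.
4.5⁷ = 4782969/128 falls short of 9877113/113 but 4.5⁸ = 43046721/256 reaches it, so n = 8.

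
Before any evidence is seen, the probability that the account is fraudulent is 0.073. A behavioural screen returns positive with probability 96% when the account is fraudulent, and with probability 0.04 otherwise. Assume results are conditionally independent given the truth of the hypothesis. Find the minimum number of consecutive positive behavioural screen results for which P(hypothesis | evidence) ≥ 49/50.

3

Prior odds: 0.073 ÷ 0.927 = 73/927.
Likelihood ratio of a positive result = 0.96/0.04 = 24.
Target posterior odds = 0.98/0.02 = 49.
Require 24ⁿ ≥ 49 ÷ (73/927) = 45423/73.
24² = 576 falls short of 45423/73 but 24³ = 13824 reaches it, so n = 3.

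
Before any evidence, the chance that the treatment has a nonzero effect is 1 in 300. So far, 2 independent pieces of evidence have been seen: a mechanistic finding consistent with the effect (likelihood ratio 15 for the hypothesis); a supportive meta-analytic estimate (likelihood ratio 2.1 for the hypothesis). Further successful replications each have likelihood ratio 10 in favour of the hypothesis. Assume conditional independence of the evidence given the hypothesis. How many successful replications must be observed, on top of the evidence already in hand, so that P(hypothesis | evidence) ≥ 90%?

Prior odds = (1/300)/(299/300) = 1/299.
Combined Bayes factor of the evidence already in hand = 15 × 2.1 = 31.5.
Odds after that evidence = (1/299) × 31.5 = 63/598.
Target odds = 0.9/0.1 = 9.
Need 10ⁿ ≥ 9 ÷ (63/598) = 598/7.
10¹ = 10 falls short of 598/7 but 10² = 100 reaches it, so n = 2.

2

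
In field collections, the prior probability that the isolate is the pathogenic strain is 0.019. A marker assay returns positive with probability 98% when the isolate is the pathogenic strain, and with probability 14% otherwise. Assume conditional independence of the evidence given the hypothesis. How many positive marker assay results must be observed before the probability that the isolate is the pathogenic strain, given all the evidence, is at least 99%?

Prior odds: 0.019 ÷ 0.981 = 19/981.
Likelihood ratio of a positive result = 0.98/0.14 = 7.
Target posterior odds = 0.99/0.01 = 99.
Require 7ⁿ ≥ 99 ÷ (19/981) = 97119/19.
7⁴ = 2401 falls short of 97119/19 but 7⁵ = 16807 reaches it, so n = 5.

5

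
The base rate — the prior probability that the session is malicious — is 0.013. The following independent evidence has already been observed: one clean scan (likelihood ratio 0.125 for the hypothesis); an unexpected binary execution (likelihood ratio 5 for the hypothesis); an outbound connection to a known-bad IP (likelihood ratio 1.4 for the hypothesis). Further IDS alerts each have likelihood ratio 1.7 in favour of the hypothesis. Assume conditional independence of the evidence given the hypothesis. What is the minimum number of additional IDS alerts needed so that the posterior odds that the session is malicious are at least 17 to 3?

Prior odds = 0.013/0.987 = 13/987.
Combined Bayes factor of the evidence already in hand = 0.125 × 5 × 1.4 = 0.875.
Odds after that evidence = (13/987) × 0.875 = 13/1128.
Target odds = 17/3.
Need 1.7ⁿ ≥ 17/3 ÷ (13/1128) = 6392/13.
1.7¹¹ ≈342.719 falls short of 6392/13 but 1.7¹² ≈582.622 reaches it, so n = 12.

12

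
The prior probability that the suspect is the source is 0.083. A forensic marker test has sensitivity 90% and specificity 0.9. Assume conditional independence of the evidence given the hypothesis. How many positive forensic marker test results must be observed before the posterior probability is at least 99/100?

Prior odds: 0.083 ÷ 0.917 = 83/917.
False-positive rate = 1 − 0.9 = 0.1; likelihood ratio of a positive = 0.9/0.1 = 9.
Target posterior odds = 0.99/0.01 = 99.
Need (83/917) × 9ⁿ ≥ 99, i.e. 9ⁿ ≥ 90783/83.
9³ = 729 falls short of 90783/83 but 9⁴ = 6561 reaches it, so n = 4.

4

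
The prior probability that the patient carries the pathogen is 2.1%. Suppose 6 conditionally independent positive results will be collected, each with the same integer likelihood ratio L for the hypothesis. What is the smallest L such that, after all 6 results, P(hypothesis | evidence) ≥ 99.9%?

Prior odds = 0.021/0.979 = 21/979.
Target odds = 0.999/0.001 = 999.
Need L⁶ ≥ 999 ÷ (21/979) = 326007/7.
5⁶ = 15625 < 326007/7 ≤ 46656 = 6⁶, so L = 6.

6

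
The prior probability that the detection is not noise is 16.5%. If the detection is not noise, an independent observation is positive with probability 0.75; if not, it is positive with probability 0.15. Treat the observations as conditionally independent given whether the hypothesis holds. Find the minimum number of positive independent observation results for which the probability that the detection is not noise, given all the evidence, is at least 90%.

3

Prior odds = 0.165/0.835 = 33/167.
Likelihood ratio of a positive = 0.75/0.15 = 5.
Target odds: 0.9 ÷ 0.1 = 9.
Require 5ⁿ ≥ 9 ÷ (33/167) = 501/11.
5² = 25 falls short of 501/11 but 5³ = 125 reaches it, so n = 3.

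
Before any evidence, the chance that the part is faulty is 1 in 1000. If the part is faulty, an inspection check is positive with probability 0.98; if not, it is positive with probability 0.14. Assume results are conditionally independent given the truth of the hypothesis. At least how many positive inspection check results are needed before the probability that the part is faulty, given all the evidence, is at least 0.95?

6

Prior odds = 0.001/0.999 = 1/999.
Likelihood ratio of a positive = 0.98/0.14 = 7.
Target odds: 0.95 ÷ 0.05 = 19.
Need (1/999) × 7ⁿ ≥ 19, i.e. 7ⁿ ≥ 18981.
7⁵ = 16807 falls short of 18981 but 7⁶ = 117649 reaches it, so n = 6.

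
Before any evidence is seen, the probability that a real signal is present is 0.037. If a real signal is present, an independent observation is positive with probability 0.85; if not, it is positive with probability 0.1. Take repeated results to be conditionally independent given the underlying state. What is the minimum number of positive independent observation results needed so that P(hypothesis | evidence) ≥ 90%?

Prior odds = 0.037/0.963 = 37/963.
Likelihood ratio of a positive = 0.85/0.1 = 8.5.
Target odds: 0.9 ÷ 0.1 = 9.
Need (37/963) × 8.5ⁿ ≥ 9, i.e. 8.5ⁿ ≥ 8667/37.
8.5² = 72.25 falls short of 8667/37 but 8.5³ = 614.125 reaches it, so n = 3.

3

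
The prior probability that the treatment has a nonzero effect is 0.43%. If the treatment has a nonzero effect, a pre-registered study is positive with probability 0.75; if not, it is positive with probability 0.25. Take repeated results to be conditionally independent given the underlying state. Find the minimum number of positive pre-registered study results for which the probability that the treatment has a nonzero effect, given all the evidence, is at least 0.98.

9

Prior odds: 0.0043 ÷ 0.9957 = 43/9957.
Likelihood ratio of a positive = 0.75/0.25 = 3.
Target posterior odds = 0.98/0.02 = 49.
Require 3ⁿ ≥ 49 ÷ (43/9957) = 487893/43.
3⁸ = 6561 falls short of 487893/43 but 3⁹ = 19683 reaches it, so n = 9.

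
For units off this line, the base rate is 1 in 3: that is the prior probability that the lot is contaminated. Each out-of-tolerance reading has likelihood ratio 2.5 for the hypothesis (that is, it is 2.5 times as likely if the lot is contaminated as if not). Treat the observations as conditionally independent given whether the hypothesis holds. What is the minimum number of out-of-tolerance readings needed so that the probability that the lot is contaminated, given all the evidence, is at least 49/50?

6

Prior odds: (1/3) ÷ (2/3) = 0.5.
Likelihood ratio per out-of-tolerance reading = 2.5.
Target posterior odds = 0.98/0.02 = 49.
Need 0.5 × 2.5ⁿ ≥ 49, i.e. 2.5ⁿ ≥ 98.
2.5⁵ = 97.65625 falls short of 98 but 2.5⁶ = 244.140625 reaches it, so n = 6.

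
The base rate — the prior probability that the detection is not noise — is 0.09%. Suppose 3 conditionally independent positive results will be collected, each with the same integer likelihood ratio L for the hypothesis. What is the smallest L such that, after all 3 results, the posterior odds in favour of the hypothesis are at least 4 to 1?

17

Prior odds = 0.0009/0.9991 = 9/9991.
Target odds = 4.
Need L³ ≥ 4 ÷ (9/9991) = 39964/9.
16³ = 4096 < 39964/9 ≤ 4913 = 17³, so L = 17.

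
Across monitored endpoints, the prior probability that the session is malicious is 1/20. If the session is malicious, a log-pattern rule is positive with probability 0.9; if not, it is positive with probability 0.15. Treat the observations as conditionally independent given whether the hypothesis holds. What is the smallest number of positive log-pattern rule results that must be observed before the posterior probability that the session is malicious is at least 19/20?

Prior odds: 0.05 ÷ 0.95 = 1/19.
Likelihood ratio of a positive = 0.9/0.15 = 6.
Target odds: 0.95 ÷ 0.05 = 19.
Require 6ⁿ ≥ 19 ÷ (1/19) = 361.
6³ = 216 falls short of 361 but 6⁴ = 1296 reaches it, so n = 4.

4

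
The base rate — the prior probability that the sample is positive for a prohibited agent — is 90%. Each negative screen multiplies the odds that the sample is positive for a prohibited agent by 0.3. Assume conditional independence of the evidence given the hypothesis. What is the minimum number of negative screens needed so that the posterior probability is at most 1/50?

6

Prior odds: 0.9 ÷ 0.1 = 9.
Likelihood ratio per negative screen = 0.3.
Target posterior odds = 0.02/0.98 = 1/49.
Need 9 × 0.3ⁿ ≤ 1/49, i.e. 0.3ⁿ ≤ 1/441.
0.3⁵ = 243/100000 is still above 1/441 but 0.3⁶ = 729/1000000 is at or below it, so n = 6.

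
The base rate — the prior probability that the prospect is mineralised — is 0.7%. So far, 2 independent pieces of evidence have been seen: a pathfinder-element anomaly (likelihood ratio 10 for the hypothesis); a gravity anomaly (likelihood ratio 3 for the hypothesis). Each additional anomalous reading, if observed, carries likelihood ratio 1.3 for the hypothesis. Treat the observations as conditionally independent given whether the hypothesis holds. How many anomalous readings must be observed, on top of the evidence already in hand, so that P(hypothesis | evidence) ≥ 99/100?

24

Prior odds = 0.007/0.993 = 7/993.
Combined Bayes factor of the evidence already in hand = 10 × 3 = 30.
Odds after that evidence = (7/993) × 30 = 70/331.
Target odds = 0.99/0.01 = 99.
Need 1.3ⁿ ≥ 99 ÷ (70/331) = 32769/70.
1.3²³ ≈417.539 falls short of 32769/70 but 1.3²⁴ ≈542.801 reaches it, so n = 24.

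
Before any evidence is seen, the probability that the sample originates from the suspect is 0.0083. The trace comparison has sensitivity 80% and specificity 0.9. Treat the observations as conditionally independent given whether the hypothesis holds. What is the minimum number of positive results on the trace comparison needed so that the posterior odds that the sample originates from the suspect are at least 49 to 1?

Prior odds: 0.0083 ÷ 0.9917 = 83/9917.
False-positive rate = 1 − 0.9 = 0.1; likelihood ratio of a positive = 0.8/0.1 = 8.
Target odds = 49.
Require 8ⁿ ≥ 49 ÷ (83/9917) = 485933/83.
8⁴ = 4096 falls short of 485933/83 but 8⁵ = 32768 reaches it, so n = 5.

5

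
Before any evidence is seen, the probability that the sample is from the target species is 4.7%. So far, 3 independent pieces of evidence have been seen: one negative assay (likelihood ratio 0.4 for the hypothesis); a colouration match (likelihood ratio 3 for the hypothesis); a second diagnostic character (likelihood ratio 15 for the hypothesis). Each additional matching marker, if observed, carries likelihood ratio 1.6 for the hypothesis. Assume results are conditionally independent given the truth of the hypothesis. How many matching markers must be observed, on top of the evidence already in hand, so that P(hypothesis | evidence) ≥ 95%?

Prior odds = 0.047/0.953 = 47/953.
Combined Bayes factor of the evidence already in hand = 0.4 × 3 × 15 = 18.
Odds after that evidence = (47/953) × 18 = 846/953.
Target odds = 0.95/0.05 = 19.
Need 1.6ⁿ ≥ 19 ÷ (846/953) = 18107/846.
1.6⁶ = 262144/15625 falls short of 18107/846 but 1.6⁷ = 2097152/78125 reaches it, so n = 7.

7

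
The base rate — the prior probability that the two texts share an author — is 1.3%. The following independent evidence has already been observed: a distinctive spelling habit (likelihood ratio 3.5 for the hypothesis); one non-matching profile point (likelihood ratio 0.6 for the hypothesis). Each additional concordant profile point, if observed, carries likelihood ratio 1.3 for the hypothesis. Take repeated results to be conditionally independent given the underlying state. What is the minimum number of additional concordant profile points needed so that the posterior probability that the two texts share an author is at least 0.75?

18

Prior odds = 0.013/0.987 = 13/987.
Combined Bayes factor of the evidence already in hand = 3.5 × 0.6 = 2.1.
Odds after that evidence = (13/987) × 2.1 = 13/470.
Target odds = 0.75/0.25 = 3.
Need 1.3ⁿ ≥ 3 ÷ (13/470) = 1410/13.
1.3¹⁷ ≈86.5042 falls short of 1410/13 but 1.3¹⁸ ≈112.455 reaches it, so n = 18.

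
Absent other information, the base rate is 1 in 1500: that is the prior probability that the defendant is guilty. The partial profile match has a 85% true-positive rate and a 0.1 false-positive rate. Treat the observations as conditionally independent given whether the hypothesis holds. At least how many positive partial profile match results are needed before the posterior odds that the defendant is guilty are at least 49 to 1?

6

Prior odds: (1/1500) ÷ (1499/1500) = 1/1499.
Likelihood ratio of a positive result = 0.85/0.1 = 8.5.
Target odds = 49.
Require 8.5ⁿ ≥ 49 ÷ (1/1499) = 73451.
8.5⁵ = 44370.53125 falls short of 73451 but 8.5⁶ = 24137569/64 reaches it, so n = 6.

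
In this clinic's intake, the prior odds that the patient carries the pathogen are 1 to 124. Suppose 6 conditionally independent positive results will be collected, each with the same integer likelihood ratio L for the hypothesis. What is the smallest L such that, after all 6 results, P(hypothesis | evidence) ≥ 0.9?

4

Prior odds = 1/124.
Target odds = 0.9/0.1 = 9.
Need L⁶ ≥ 9 ÷ (1/124) = 1116.
3⁶ = 729 < 1116 ≤ 4096 = 4⁶, so L = 4.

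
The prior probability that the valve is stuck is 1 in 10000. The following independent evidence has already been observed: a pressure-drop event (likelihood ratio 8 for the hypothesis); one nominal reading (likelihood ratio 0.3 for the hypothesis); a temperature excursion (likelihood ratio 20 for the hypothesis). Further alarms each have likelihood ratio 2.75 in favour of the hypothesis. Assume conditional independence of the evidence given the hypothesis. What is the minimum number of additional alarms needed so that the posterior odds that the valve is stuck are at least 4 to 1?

7

Prior odds = 0.0001/0.9999 = 1/9999.
Combined Bayes factor of the evidence already in hand = 8 × 0.3 × 20 = 48.
Odds after that evidence = (1/9999) × 48 = 16/3333.
Target odds = 4.
Need 2.75ⁿ ≥ 4 ÷ (16/3333) = 833.25.
2.75⁶ = 1771561/4096 falls short of 833.25 but 2.75⁷ = 19487171/16384 reaches it, so n = 7.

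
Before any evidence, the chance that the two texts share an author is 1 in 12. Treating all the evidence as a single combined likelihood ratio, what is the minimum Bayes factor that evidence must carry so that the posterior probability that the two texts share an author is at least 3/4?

Prior odds = (1/12)/(11/12) = 1/11.
Target odds = 0.75/0.25 = 3.
Required Bayes factor = 3 ÷ (1/11) = 33.

33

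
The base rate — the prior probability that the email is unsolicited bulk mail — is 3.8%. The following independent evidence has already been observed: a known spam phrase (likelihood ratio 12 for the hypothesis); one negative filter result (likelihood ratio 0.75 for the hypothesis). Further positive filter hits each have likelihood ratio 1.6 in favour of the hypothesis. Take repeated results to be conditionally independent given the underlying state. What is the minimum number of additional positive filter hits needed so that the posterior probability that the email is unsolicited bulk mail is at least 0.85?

6

Prior odds = 0.038/0.962 = 19/481.
Combined Bayes factor of the evidence already in hand = 12 × 0.75 = 9.
Odds after that evidence = (19/481) × 9 = 171/481.
Target odds = 0.85/0.15 = 17/3.
Need 1.6ⁿ ≥ 17/3 ÷ (171/481) = 8177/513.
1.6⁵ = 10.48576 falls short of 8177/513 but 1.6⁶ = 262144/15625 reaches it, so n = 6.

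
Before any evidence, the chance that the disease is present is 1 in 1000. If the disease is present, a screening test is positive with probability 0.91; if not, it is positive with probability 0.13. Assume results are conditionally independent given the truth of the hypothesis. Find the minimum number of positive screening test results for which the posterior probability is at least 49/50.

Prior odds: 0.001 ÷ 0.999 = 1/999.
Likelihood ratio of a positive = 0.91/0.13 = 7.
Target odds: 0.98 ÷ 0.02 = 49.
Need (1/999) × 7ⁿ ≥ 49, i.e. 7ⁿ ≥ 48951.
7⁵ = 16807 falls short of 48951 but 7⁶ = 117649 reaches it, so n = 6.

6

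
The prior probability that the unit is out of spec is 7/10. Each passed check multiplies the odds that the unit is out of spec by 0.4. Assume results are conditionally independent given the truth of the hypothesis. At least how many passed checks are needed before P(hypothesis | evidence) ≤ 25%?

Prior odds = 0.7/0.3 = 7/3.
Likelihood ratio per passed check = 0.4.
Target odds: 0.25 ÷ 0.75 = 1/3.
Require 0.4ⁿ ≤ 1/3 ÷ (7/3) = 1/7.
0.4² = 0.16 is still above 1/7 but 0.4³ = 0.064 is at or below it, so n = 3.

3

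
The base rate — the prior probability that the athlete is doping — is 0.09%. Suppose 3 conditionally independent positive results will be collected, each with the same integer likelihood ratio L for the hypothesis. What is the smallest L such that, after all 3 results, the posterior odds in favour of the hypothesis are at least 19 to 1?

Prior odds = 0.0009/0.9991 = 9/9991.
Target odds = 19.
Need L³ ≥ 19 ÷ (9/9991) = 189829/9.
27³ = 19683 < 189829/9 ≤ 21952 = 28³, so L = 28.

28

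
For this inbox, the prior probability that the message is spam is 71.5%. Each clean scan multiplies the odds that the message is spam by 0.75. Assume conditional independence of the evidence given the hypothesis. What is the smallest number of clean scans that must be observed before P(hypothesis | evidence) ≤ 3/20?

Prior odds = 0.715/0.285 = 143/57.
Likelihood ratio per clean scan = 0.75.
Target odds: 0.15 ÷ 0.85 = 3/17.
Require 0.75ⁿ ≤ 3/17 ÷ (143/57) = 171/2431.
0.75⁹ = 19683/262144 is still above 171/2431 but 0.75¹⁰ = 59049/1048576 is at or below it, so n = 10.

10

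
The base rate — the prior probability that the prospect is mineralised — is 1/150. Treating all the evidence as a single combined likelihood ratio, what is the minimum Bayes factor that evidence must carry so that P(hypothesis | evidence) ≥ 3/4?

Prior odds = (1/150)/(149/150) = 1/149.
Target odds = 0.75/0.25 = 3.
Required Bayes factor = 3 ÷ (1/149) = 447.

447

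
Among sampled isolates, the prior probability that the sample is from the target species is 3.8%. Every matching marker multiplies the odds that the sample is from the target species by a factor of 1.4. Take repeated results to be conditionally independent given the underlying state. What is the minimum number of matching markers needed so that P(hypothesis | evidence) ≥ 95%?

Prior odds: 0.038 ÷ 0.962 = 19/481.
Likelihood ratio per matching marker = 1.4.
Target odds: 0.95 ÷ 0.05 = 19.
Require 1.4ⁿ ≥ 19 ÷ (19/481) = 481.
1.4¹⁸ ≈426.879 falls short of 481 but 1.4¹⁹ ≈597.63 reaches it, so n = 19.

19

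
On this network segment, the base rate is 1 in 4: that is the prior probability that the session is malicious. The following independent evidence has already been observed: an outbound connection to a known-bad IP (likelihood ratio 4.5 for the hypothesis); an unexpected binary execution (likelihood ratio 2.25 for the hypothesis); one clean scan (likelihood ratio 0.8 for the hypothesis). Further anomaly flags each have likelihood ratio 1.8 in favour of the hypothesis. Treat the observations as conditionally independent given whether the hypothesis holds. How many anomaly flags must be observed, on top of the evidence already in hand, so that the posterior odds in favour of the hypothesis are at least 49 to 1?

5

Prior odds = 0.25/0.75 = 1/3.
Combined Bayes factor of the evidence already in hand = 4.5 × 2.25 × 0.8 = 8.1.
Odds after that evidence = (1/3) × 8.1 = 2.7.
Target odds = 49.
Need 1.8ⁿ ≥ 49 ÷ 2.7 = 490/27.
1.8⁴ = 10.4976 falls short of 490/27 but 1.8⁵ = 18.89568 reaches it, so n = 5.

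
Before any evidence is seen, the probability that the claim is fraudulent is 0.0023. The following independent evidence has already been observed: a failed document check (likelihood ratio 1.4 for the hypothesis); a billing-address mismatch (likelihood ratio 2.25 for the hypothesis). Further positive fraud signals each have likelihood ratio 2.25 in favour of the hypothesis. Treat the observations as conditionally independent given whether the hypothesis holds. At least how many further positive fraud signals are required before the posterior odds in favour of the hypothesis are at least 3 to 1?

8

Prior odds = 0.0023/0.9977 = 23/9977.
Combined Bayes factor of the evidence already in hand = 1.4 × 2.25 = 3.15.
Odds after that evidence = (23/9977) × 3.15 = 1449/199540.
Target odds = 3.
Need 2.25ⁿ ≥ 3 ÷ (1449/199540) = 199540/483.
2.25⁷ = 4782969/16384 falls short of 199540/483 but 2.25⁸ = 43046721/65536 reaches it, so n = 8.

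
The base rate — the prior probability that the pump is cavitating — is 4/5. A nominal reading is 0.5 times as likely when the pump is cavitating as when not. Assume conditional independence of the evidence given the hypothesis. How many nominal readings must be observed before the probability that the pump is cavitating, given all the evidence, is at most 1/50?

Prior odds: 0.8 ÷ 0.2 = 4.
Likelihood ratio per nominal reading = 0.5.
Target odds: 0.02 ÷ 0.98 = 1/49.
Require 0.5ⁿ ≤ 1/49 ÷ 4 = 1/196.
0.5⁷ = 0.0078125 is still above 1/196 but 0.5⁸ = 0.00390625 is at or below it, so n = 8.

8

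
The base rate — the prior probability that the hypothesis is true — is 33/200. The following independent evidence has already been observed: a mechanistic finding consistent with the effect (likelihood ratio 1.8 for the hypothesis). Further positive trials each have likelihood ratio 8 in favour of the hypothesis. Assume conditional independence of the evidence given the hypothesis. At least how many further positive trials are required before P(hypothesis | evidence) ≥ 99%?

Prior odds = 0.165/0.835 = 33/167.
Bayes factor of the evidence already in hand = 1.8.
Odds after that evidence = (33/167) × 1.8 = 297/835.
Target odds = 0.99/0.01 = 99.
Need 8ⁿ ≥ 99 ÷ (297/835) = 835/3.
8² = 64 falls short of 835/3 but 8³ = 512 reaches it, so n = 3.

3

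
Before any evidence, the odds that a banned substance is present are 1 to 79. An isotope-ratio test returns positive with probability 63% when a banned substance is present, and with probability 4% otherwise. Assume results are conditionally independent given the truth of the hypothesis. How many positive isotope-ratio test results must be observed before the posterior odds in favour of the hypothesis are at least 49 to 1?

3

Prior odds = 1/79.
Likelihood ratio of a positive result = 0.63/0.04 = 15.75.
Target odds = 49.
Need (1/79) × 15.75ⁿ ≥ 49, i.e. 15.75ⁿ ≥ 3871.
15.75² = 248.0625 falls short of 3871 but 15.75³ = 3906.984375 reaches it, so n = 3.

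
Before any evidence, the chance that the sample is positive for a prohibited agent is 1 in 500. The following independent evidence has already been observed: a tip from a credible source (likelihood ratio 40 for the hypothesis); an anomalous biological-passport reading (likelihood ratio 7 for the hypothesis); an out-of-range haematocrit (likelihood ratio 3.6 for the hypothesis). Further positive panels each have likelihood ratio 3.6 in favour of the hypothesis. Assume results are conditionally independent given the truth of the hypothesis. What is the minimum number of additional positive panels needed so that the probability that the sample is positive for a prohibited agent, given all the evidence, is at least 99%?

Prior odds = 0.002/0.998 = 1/499.
Combined Bayes factor of the evidence already in hand = 40 × 7 × 3.6 = 1008.
Odds after that evidence = (1/499) × 1008 = 1008/499.
Target odds = 0.99/0.01 = 99.
Need 3.6ⁿ ≥ 99 ÷ (1008/499) = 5489/112.
3.6³ = 46.656 falls short of 5489/112 but 3.6⁴ = 167.9616 reaches it, so n = 4.

4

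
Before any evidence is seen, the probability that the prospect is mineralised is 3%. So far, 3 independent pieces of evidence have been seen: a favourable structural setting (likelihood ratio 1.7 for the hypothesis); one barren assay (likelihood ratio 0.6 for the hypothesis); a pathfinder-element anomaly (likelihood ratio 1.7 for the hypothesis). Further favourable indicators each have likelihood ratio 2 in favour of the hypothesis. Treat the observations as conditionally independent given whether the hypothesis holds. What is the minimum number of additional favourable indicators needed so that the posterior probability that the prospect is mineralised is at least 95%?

9

Prior odds = 0.03/0.97 = 3/97.
Combined Bayes factor of the evidence already in hand = 1.7 × 0.6 × 1.7 = 1.734.
Odds after that evidence = (3/97) × 1.734 = 2601/48500.
Target odds = 0.95/0.05 = 19.
Need 2ⁿ ≥ 19 ÷ (2601/48500) = 921500/2601.
2⁸ = 256 falls short of 921500/2601 but 2⁹ = 512 reaches it, so n = 9.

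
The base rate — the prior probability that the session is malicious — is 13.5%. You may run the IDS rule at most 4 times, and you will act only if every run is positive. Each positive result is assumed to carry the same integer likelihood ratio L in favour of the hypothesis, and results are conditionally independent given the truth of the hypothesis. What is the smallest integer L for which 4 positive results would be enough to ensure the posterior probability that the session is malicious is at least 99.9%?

Prior odds = 0.135/0.865 = 27/173.
Target odds = 0.999/0.001 = 999.
Need L⁴ ≥ 999 ÷ (27/173) = 6401.
8⁴ = 4096 < 6401 ≤ 6561 = 9⁴, so L = 9.

9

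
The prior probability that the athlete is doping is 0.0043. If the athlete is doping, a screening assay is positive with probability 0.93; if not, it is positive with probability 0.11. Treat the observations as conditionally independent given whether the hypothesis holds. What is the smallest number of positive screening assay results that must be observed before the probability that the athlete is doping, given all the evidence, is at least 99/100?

5

Prior odds: 0.0043 ÷ 0.9957 = 43/9957.
Likelihood ratio of a positive = 0.93/0.11 = 93/11.
Target posterior odds = 0.99/0.01 = 99.
Require (93/11)ⁿ ≥ 99 ÷ (43/9957) = 985743/43.
(93/11)⁴ = 74805201/14641 falls short of 985743/43 but (93/11)⁵ ≈43196.8 reaches it, so n = 5.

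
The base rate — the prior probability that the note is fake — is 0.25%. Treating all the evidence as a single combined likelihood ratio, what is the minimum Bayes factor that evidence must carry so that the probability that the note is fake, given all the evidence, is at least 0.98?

Prior odds = 0.0025/0.9975 = 1/399.
Target odds = 0.98/0.02 = 49.
Required Bayes factor = 49 ÷ (1/399) = 19551.

19551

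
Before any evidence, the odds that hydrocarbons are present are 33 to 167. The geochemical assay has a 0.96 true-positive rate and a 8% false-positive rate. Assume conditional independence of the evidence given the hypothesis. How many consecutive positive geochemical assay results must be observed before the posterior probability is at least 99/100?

3

Prior odds = 33/167.
Likelihood ratio of a positive result = 0.96/0.08 = 12.
Target odds: 0.99 ÷ 0.01 = 99.
Require 12ⁿ ≥ 99 ÷ (33/167) = 501.
12² = 144 falls short of 501 but 12³ = 1728 reaches it, so n = 3.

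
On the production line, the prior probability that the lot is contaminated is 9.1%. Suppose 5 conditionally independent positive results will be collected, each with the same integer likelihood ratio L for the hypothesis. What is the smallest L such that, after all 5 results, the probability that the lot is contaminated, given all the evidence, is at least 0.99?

Prior odds = 0.091/0.909 = 91/909.
Target odds = 0.99/0.01 = 99.
Need L⁵ ≥ 99 ÷ (91/909) = 89991/91.
3⁵ = 243 < 89991/91 ≤ 1024 = 4⁵, so L = 4.

4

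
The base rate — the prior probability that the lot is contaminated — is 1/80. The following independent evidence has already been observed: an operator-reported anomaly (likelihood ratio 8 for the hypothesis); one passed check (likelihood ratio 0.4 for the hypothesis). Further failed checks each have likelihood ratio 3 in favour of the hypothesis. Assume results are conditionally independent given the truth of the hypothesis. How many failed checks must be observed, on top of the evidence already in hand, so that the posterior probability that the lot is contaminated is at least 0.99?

8

Prior odds = 0.0125/0.9875 = 1/79.
Combined Bayes factor of the evidence already in hand = 8 × 0.4 = 3.2.
Odds after that evidence = (1/79) × 3.2 = 16/395.
Target odds = 0.99/0.01 = 99.
Need 3ⁿ ≥ 99 ÷ (16/395) = 2444.0625.
3⁷ = 2187 falls short of 2444.0625 but 3⁸ = 6561 reaches it, so n = 8.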